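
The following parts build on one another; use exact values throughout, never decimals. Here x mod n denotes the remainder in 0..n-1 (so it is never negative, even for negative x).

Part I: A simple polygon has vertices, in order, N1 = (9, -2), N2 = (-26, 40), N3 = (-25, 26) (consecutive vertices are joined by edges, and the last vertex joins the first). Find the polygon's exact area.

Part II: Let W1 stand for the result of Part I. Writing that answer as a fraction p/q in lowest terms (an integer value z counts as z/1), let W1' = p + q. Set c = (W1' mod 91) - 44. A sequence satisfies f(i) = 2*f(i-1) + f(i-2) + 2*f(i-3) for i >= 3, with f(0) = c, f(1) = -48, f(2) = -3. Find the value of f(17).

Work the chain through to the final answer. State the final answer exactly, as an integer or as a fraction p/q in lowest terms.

Part I: cross terms: (9*40 - -26*-2)=308, (-26*26 - -25*40)=324, (-25*-2 - 9*26)=-184; twice the area = |448| = 448; area = 224; answer 224
Part II: W1 = 224; threaded value p + q = 225; c = -1; f(3) = 2*(-3) + 1*(-48) + 2*(-1) = -56; iterating: f(3)=-56, f(4)=-211, f(5)=-484, f(6)=-1291, f(7)=-3488, f(8)=-9235, f(9)=-24540, f(10)=-65291, f(11)=-173592, f(12)=-461555, f(13)=-1227284, f(14)=-3263307, f(15)=-8677008, f(16)=-23071891, f(17)=-61347404; answer -61347404

-61347404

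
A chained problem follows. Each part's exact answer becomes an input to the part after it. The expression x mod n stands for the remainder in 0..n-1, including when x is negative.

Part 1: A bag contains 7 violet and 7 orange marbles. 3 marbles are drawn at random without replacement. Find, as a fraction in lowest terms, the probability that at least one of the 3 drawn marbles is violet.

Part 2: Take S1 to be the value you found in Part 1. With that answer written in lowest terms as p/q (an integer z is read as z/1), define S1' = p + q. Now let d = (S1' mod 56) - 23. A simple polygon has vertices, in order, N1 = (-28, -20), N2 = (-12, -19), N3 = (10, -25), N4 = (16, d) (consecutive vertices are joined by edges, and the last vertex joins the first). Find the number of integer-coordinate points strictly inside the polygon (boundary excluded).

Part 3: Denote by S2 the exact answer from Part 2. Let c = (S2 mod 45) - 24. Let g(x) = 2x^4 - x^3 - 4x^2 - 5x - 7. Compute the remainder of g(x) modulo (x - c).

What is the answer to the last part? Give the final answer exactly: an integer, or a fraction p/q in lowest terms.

202727

Part 1: total draws C(14,3) = 364; complement C(7,3) = 35; favorable 364 - 35 = 329; P = 47/52; answer 47/52
Part 2: S1 = 47/52; threaded value p + q = 99; d = 20; cross terms: (-28*-19 - -12*-20)=292, (-12*-25 - 10*-19)=490, (10*20 - 16*-25)=600, (16*-20 - -28*20)=240; twice the area = |1622| = 1622; area = 811; boundary points = 1 + 2 + 3 + 4 = 10; strictly interior points = area - boundary/2 + 1 = 807; answer 807
Part 3: S2 = 807; c = 18; remainder = value at the root: 2*(18)^4 - 1*(18)^3 - 4*(18)^2 - 5*(18)^1 - 7 = (209952) + (-5832) + (-1296) + (-90) + (-7) = 202727; answer 202727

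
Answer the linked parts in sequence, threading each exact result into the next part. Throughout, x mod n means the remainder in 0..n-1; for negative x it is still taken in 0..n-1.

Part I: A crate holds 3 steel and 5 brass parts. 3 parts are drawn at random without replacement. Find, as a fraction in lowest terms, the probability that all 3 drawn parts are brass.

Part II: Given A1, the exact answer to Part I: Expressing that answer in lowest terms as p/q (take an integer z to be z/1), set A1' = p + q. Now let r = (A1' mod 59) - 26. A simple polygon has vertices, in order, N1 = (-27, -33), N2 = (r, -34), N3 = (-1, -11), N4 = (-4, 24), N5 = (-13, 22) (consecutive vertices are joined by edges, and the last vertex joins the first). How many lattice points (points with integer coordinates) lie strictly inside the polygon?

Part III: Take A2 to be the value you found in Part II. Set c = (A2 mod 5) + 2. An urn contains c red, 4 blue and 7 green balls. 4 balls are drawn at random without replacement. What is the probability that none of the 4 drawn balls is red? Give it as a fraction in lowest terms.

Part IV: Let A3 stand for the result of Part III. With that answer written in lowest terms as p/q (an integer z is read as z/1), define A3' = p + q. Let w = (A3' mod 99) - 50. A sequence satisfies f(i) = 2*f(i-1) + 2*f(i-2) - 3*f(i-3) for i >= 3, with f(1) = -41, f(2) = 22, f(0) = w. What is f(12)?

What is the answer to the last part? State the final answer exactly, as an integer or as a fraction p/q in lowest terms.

Part I: total draws C(8,3) = 56; favorable C(5,3) = 10; P = 5/28; answer 5/28
Part II: A1 = 5/28; threaded value p + q = 33; r = 7; cross terms: (-27*-34 - 7*-33)=1149, (7*-11 - -1*-34)=-111, (-1*24 - -4*-11)=-68, (-4*22 - -13*24)=224, (-13*-33 - -27*22)=1023; twice the area = |2217| = 2217; area = 2217/2; boundary points = 1 + 1 + 1 + 1 + 1 = 5; strictly interior points = area - boundary/2 + 1 = 1107; answer 1107
Part III: A2 = 1107; c = 4; total draws C(15,4) = 1365; favorable C(11,4) = 330; P = 22/91; answer 22/91
Part IV: A3 = 22/91; threaded value p + q = 113; w = -36; f(3) = 2*(22) + 2*(-41) - 3*(-36) = 70; iterating: f(3)=70, f(4)=307, f(5)=688, f(6)=1780, f(7)=4015, f(8)=9526, f(9)=21742, f(10)=50491, f(11)=115888, f(12)=267532; answer 267532

267532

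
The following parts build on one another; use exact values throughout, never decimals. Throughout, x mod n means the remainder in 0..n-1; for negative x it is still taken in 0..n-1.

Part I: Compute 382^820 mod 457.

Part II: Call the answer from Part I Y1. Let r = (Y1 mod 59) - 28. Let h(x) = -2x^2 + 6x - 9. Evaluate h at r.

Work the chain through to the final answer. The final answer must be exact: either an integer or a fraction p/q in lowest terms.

Part I: squarings mod 457: 382^1=382, 382^2=141, 382^4=230, 382^8=345, 382^16=205, 382^32=438, 382^64=361, 382^128=76, 382^256=292, 382^512=262; 382^820 = 382^4 * 382^16 * 382^32 * 382^256 * 382^512 = 171 (mod 457); answer 171
Part II: Y1 = 171; r = 25; -2*(25)^2 + 6*(25)^1 - 9 = (-1250) + (150) + (-9) = -1109; answer -1109

-1109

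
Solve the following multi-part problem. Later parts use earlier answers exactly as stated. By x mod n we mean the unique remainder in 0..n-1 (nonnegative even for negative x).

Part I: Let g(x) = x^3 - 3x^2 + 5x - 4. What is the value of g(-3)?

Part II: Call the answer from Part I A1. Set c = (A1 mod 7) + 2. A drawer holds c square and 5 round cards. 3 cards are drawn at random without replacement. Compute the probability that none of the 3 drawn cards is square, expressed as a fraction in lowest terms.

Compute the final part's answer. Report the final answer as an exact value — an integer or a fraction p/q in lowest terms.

2/33

Part I: 1*(-3)^3 - 3*(-3)^2 + 5*(-3)^1 - 4 = (-27) + (-27) + (-15) + (-4) = -73; answer -73
Part II: A1 = -73; c = 6; total draws C(11,3) = 165; favorable C(5,3) = 10; P = 2/33; answer 2/33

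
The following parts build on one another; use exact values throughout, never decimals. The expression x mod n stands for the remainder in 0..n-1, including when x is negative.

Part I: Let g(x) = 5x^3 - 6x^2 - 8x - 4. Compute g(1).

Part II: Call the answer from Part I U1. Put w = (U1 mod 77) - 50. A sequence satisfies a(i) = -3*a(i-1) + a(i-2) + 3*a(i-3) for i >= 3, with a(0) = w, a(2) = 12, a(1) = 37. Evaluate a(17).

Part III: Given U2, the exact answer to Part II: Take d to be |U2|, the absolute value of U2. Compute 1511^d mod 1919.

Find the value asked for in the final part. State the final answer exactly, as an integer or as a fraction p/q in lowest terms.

319

Part I: 5*(1)^3 - 6*(1)^2 - 8*(1)^1 - 4 = (5) + (-6) + (-8) + (-4) = -13; answer -13
Part II: U1 = -13; w = 14; a(3) = -3*(12) + 1*(37) + 3*(14) = 43; iterating: a(3)=43, a(4)=-6, a(5)=97, a(6)=-168, a(7)=583, a(8)=-1626, a(9)=4957, a(10)=-14748, a(11)=44323, a(12)=-132846, a(13)=398617, a(14)=-1195728, a(15)=3587263, a(16)=-10761666, a(17)=32285077; answer 32285077
Part III: U2 = 32285077; d = 32285077; squarings mod 1919: 1511^1=1511, 1511^2=1430, 1511^4=1165, 1511^8=492, 1511^16=270, 1511^32=1897, 1511^64=484, 1511^128=138, 1511^256=1773, 1511^512=207, 1511^1024=631, 1511^2048=928, 1511^4096=1472, 1511^8192=233, 1511^16384=557, 1511^32768=1290, 1511^65536=327, 1511^131072=1384, 1511^262144=294, 1511^524288=81, 1511^1048576=804, 1511^2097152=1632, 1511^4194304=1771, 1511^8388608=795, 1511^16777216=674; 1511^32285077 = 1511^1 * 1511^4 * 1511^16 * 1511^128 * 1511^256 * 1511^8192 * 1511^32768 * 1511^262144 * 1511^524288 * 1511^2097152 * 1511^4194304 * 1511^8388608 * 1511^16777216 = 319 (mod 1919); answer 319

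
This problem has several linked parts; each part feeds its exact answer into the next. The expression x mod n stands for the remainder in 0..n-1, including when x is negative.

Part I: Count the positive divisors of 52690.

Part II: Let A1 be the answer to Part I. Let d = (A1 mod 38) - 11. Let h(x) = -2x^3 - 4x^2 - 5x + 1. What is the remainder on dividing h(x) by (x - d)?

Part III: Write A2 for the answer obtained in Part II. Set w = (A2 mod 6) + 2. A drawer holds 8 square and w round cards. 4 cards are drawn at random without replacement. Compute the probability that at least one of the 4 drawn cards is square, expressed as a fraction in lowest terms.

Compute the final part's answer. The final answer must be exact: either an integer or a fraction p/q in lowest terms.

Part I: 52690 = 2 * 5 * 11 * 479; number of divisors = (1+1) * (1+1) * (1+1) * (1+1) = 16; answer 16
Part II: A1 = 16; d = 5; remainder = value at the root: -2*(5)^3 - 4*(5)^2 - 5*(5)^1 + 1 = (-250) + (-100) + (-25) + (1) = -374; answer -374
Part III: A2 = -374; w = 6; total draws C(14,4) = 1001; complement C(6,4) = 15; favorable 1001 - 15 = 986; P = 986/1001; answer 986/1001

986/1001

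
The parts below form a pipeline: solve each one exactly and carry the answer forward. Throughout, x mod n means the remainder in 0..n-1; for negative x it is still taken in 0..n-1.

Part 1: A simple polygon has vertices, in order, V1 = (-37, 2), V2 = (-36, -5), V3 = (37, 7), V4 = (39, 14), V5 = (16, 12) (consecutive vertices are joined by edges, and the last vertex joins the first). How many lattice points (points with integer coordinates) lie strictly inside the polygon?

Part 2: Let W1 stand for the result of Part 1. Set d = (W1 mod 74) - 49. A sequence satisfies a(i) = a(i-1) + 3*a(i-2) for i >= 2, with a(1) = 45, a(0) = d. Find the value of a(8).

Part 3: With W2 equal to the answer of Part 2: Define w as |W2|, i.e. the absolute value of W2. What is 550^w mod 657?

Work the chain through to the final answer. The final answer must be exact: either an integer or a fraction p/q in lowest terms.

Part 1: cross terms: (-37*-5 - -36*2)=257, (-36*7 - 37*-5)=-67, (37*14 - 39*7)=245, (39*12 - 16*14)=244, (16*2 - -37*12)=476; twice the area = |1155| = 1155; area = 1155/2; boundary points = 1 + 1 + 1 + 1 + 1 = 5; strictly interior points = area - boundary/2 + 1 = 576; answer 576
Part 2: W1 = 576; d = 9; a(2) = 1*(45) + 3*(9) = 72; iterating: a(2)=72, a(3)=207, a(4)=423, a(5)=1044, a(6)=2313, a(7)=5445, a(8)=12384; answer 12384
Part 3: W2 = 12384; w = 12384; squarings mod 657: 550^1=550, 550^2=280, 550^4=217, 550^8=442, 550^16=235, 550^32=37, 550^64=55, 550^128=397, 550^256=586, 550^512=442, 550^1024=235, 550^2048=37, 550^4096=55, 550^8192=397; 550^12384 = 550^32 * 550^64 * 550^4096 * 550^8192 = 1 (mod 657); answer 1

1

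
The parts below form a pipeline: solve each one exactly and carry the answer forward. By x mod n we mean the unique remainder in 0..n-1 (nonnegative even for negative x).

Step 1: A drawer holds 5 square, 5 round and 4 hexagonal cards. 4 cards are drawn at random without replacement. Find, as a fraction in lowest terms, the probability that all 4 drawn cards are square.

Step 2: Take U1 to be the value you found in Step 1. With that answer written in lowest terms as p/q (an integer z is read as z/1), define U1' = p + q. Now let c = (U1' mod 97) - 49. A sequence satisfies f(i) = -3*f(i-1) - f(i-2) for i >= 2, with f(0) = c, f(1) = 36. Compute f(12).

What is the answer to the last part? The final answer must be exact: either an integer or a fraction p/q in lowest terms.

Step 1: total draws C(14,4) = 1001; favorable C(5,4) = 5; P = 5/1001; answer 5/1001
Step 2: U1 = 5/1001; threaded value p + q = 1006; c = -13; f(2) = -3*(36) - 1*(-13) = -95; iterating: f(2)=-95, f(3)=249, f(4)=-652, f(5)=1707, f(6)=-4469, f(7)=11700, f(8)=-30631, f(9)=80193, f(10)=-209948, f(11)=549651, f(12)=-1439005; answer -1439005

-1439005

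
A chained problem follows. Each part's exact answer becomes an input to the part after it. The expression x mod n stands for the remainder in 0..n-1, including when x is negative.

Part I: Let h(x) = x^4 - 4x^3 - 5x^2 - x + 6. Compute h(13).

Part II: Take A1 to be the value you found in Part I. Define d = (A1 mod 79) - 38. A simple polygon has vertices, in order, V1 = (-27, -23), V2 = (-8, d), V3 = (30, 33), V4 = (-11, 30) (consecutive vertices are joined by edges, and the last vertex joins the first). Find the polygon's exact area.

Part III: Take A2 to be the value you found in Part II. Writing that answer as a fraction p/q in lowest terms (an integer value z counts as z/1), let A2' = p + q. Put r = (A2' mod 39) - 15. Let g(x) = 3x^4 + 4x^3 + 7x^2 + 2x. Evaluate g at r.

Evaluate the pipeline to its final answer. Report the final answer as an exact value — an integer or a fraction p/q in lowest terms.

Part I: 1*(13)^4 - 4*(13)^3 - 5*(13)^2 - 1*(13)^1 + 6 = (28561) + (-8788) + (-845) + (-13) + (6) = 18921; answer 18921
Part II: A1 = 18921; d = 2; cross terms: (-27*2 - -8*-23)=-238, (-8*33 - 30*2)=-324, (30*30 - -11*33)=1263, (-11*-23 - -27*30)=1063; twice the area = |1764| = 1764; area = 882; answer 882
Part III: A2 = 882; threaded value p + q = 883; r = 10; 3*(10)^4 + 4*(10)^3 + 7*(10)^2 + 2*(10)^1 = (30000) + (4000) + (700) + (20) = 34720; answer 34720

34720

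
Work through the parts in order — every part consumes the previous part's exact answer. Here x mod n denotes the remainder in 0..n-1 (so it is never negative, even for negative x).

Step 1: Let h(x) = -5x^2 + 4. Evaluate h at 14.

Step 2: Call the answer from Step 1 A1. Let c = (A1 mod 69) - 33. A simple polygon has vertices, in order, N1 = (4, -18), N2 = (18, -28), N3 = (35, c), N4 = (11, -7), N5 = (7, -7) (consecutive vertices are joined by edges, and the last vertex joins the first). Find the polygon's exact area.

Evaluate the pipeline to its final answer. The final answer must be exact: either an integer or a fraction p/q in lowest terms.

1003/2

Step 1: -5*(14)^2 + 4 = (-980) + (4) = -976; answer -976
Step 2: A1 = -976; c = 26; cross terms: (4*-28 - 18*-18)=212, (18*26 - 35*-28)=1448, (35*-7 - 11*26)=-531, (11*-7 - 7*-7)=-28, (7*-18 - 4*-7)=-98; twice the area = |1003| = 1003; area = 1003/2; answer 1003/2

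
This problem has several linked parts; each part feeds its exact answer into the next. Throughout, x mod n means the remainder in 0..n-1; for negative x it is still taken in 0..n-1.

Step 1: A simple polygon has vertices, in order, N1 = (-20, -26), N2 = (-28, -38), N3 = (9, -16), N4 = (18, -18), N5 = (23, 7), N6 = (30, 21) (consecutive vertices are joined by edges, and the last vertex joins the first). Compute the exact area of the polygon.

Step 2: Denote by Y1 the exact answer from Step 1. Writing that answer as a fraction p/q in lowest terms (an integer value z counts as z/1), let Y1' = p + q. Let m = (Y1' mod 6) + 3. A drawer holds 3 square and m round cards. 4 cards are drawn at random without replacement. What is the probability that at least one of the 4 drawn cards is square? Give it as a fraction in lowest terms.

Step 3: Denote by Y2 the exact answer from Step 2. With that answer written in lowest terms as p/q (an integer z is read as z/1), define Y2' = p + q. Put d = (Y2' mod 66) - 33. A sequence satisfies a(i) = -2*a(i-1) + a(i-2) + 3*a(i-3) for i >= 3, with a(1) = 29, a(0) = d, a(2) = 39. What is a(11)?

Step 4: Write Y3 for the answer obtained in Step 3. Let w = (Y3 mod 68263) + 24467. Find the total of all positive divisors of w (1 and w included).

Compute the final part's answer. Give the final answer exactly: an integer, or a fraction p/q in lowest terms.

Step 1: cross terms: (-20*-38 - -28*-26)=32, (-28*-16 - 9*-38)=790, (9*-18 - 18*-16)=126, (18*7 - 23*-18)=540, (23*21 - 30*7)=273, (30*-26 - -20*21)=-360; twice the area = |1401| = 1401; area = 1401/2; answer 1401/2
Step 2: Y1 = 1401/2; threaded value p + q = 1403; m = 8; total draws C(11,4) = 330; complement C(8,4) = 70; favorable 330 - 70 = 260; P = 26/33; answer 26/33
Step 3: Y2 = 26/33; threaded value p + q = 59; d = 26; a(3) = -2*(39) + 1*(29) + 3*(26) = 29; iterating: a(3)=29, a(4)=68, a(5)=10, a(6)=135, a(7)=-56, a(8)=277, a(9)=-205, a(10)=519, a(11)=-412; answer -412
Step 4: Y3 = -412; w = 92318; 92318 = 2 * 31 * 1489; sigma = (1 + 2) * (1 + 31) * (1 + 1489) = 3 * 32 * 1490 = 143040; answer 143040

143040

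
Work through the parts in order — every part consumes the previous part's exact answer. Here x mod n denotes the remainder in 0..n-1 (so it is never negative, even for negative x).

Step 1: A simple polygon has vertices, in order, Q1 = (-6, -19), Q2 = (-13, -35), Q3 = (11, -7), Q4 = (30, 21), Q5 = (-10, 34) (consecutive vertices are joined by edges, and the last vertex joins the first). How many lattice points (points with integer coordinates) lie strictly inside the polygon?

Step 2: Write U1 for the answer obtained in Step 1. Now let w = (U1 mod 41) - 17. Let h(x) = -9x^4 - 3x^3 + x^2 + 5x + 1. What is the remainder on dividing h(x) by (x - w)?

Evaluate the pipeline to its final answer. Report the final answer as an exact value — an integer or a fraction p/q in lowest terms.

-153

Step 1: cross terms: (-6*-35 - -13*-19)=-37, (-13*-7 - 11*-35)=476, (11*21 - 30*-7)=441, (30*34 - -10*21)=1230, (-10*-19 - -6*34)=394; twice the area = |2504| = 2504; area = 1252; boundary points = 1 + 4 + 1 + 1 + 1 = 8; strictly interior points = area - boundary/2 + 1 = 1249; answer 1249
Step 2: U1 = 1249; w = 2; remainder = value at the root: -9*(2)^4 - 3*(2)^3 + 1*(2)^2 + 5*(2)^1 + 1 = (-144) + (-24) + (4) + (10) + (1) = -153; answer -153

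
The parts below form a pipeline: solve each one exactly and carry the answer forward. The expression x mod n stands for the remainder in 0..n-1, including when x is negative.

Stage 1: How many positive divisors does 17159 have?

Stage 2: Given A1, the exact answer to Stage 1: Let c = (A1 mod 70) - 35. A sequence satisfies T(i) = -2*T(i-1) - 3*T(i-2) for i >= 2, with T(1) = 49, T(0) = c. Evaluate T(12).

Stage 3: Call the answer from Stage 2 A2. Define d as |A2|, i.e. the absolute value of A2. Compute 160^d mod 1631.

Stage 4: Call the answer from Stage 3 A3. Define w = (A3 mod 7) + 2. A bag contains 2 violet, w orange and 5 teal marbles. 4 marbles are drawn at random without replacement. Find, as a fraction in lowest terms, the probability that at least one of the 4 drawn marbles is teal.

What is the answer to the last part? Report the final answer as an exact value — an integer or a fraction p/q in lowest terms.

Stage 1: 17159 is prime, so its only divisors are 1 and 17159; count = 2; answer 2
Stage 2: A1 = 2; c = -33; T(2) = -2*(49) - 3*(-33) = 1; iterating: T(2)=1, T(3)=-149, T(4)=295, T(5)=-143, T(6)=-599, T(7)=1627, T(8)=-1457, T(9)=-1967, T(10)=8305, T(11)=-10709, T(12)=-3497; answer -3497
Stage 3: A2 = -3497; d = 3497; squarings mod 1631: 160^1=160, 160^2=1135, 160^4=1366, 160^8=92, 160^16=309, 160^32=883, 160^64=71, 160^128=148, 160^256=701, 160^512=470, 160^1024=715, 160^2048=722; 160^3497 = 160^1 * 160^8 * 160^32 * 160^128 * 160^256 * 160^1024 * 160^2048 = 510 (mod 1631); answer 510
Stage 4: A3 = 510; w = 8; total draws C(15,4) = 1365; complement C(10,4) = 210; favorable 1365 - 210 = 1155; P = 11/13; answer 11/13

11/13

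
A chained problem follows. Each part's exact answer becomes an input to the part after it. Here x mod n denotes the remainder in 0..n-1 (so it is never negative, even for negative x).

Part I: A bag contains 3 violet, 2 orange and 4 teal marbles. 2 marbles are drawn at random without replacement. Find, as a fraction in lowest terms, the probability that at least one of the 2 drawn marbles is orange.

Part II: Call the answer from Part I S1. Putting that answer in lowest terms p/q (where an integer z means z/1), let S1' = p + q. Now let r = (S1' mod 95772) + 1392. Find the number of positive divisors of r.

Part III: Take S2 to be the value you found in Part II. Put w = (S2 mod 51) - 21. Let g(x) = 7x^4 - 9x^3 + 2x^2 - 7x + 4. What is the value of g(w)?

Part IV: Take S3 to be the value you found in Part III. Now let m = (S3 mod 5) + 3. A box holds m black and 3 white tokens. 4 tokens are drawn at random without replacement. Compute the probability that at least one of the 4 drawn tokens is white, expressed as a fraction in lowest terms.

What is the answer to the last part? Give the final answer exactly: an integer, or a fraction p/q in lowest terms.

Part I: total draws C(9,2) = 36; complement C(7,2) = 21; favorable 36 - 21 = 15; P = 5/12; answer 5/12
Part II: S1 = 5/12; threaded value p + q = 17; r = 1409; 1409 is prime, so its only divisors are 1 and 1409; count = 2; answer 2
Part III: S2 = 2; w = -19; 7*(-19)^4 - 9*(-19)^3 + 2*(-19)^2 - 7*(-19)^1 + 4 = (912247) + (61731) + (722) + (133) + (4) = 974837; answer 974837
Part IV: S3 = 974837; m = 5; total draws C(8,4) = 70; complement C(5,4) = 5; favorable 70 - 5 = 65; P = 13/14; answer 13/14

13/14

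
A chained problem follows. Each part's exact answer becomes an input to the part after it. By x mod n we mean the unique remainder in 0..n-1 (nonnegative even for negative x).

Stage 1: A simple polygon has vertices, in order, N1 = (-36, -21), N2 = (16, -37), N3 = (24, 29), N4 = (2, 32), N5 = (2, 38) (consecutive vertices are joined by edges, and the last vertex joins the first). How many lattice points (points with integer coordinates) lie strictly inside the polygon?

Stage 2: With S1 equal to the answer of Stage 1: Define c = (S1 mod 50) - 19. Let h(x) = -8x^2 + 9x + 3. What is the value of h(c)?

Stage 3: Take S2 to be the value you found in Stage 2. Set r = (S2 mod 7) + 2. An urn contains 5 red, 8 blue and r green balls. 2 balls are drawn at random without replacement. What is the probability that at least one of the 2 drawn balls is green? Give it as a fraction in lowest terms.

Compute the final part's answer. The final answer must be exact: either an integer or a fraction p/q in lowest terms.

Stage 1: cross terms: (-36*-37 - 16*-21)=1668, (16*29 - 24*-37)=1352, (24*32 - 2*29)=710, (2*38 - 2*32)=12, (2*-21 - -36*38)=1326; twice the area = |5068| = 5068; area = 2534; boundary points = 4 + 2 + 1 + 6 + 1 = 14; strictly interior points = area - boundary/2 + 1 = 2528; answer 2528
Stage 2: S1 = 2528; c = 9; -8*(9)^2 + 9*(9)^1 + 3 = (-648) + (81) + (3) = -564; answer -564
Stage 3: S2 = -564; r = 5; total draws C(18,2) = 153; complement C(13,2) = 78; favorable 153 - 78 = 75; P = 25/51; answer 25/51

25/51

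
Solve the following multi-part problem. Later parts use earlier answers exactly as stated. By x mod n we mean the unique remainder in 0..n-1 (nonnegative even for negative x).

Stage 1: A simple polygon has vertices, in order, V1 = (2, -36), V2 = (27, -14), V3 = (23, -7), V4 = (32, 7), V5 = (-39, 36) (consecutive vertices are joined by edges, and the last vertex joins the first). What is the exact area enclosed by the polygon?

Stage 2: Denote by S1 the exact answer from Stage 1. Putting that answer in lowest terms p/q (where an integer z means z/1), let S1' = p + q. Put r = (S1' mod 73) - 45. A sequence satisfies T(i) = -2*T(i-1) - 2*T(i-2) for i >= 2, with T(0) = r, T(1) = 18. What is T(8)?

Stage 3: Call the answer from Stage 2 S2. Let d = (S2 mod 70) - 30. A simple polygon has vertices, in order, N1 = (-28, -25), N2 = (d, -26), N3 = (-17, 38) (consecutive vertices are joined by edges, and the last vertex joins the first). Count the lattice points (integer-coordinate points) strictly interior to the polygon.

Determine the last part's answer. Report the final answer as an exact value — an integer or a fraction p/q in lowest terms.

Stage 1: cross terms: (2*-14 - 27*-36)=944, (27*-7 - 23*-14)=133, (23*7 - 32*-7)=385, (32*36 - -39*7)=1425, (-39*-36 - 2*36)=1332; twice the area = |4219| = 4219; area = 4219/2; answer 4219/2
Stage 2: S1 = 4219/2; threaded value p + q = 4221; r = 15; T(2) = -2*(18) - 2*(15) = -66; iterating: T(2)=-66, T(3)=96, T(4)=-60, T(5)=-72, T(6)=264, T(7)=-384, T(8)=240; answer 240
Stage 3: S2 = 240; d = 0; cross terms: (-28*-26 - 0*-25)=728, (0*38 - -17*-26)=-442, (-17*-25 - -28*38)=1489; twice the area = |1775| = 1775; area = 1775/2; boundary points = 1 + 1 + 1 = 3; strictly interior points = area - boundary/2 + 1 = 887; answer 887

887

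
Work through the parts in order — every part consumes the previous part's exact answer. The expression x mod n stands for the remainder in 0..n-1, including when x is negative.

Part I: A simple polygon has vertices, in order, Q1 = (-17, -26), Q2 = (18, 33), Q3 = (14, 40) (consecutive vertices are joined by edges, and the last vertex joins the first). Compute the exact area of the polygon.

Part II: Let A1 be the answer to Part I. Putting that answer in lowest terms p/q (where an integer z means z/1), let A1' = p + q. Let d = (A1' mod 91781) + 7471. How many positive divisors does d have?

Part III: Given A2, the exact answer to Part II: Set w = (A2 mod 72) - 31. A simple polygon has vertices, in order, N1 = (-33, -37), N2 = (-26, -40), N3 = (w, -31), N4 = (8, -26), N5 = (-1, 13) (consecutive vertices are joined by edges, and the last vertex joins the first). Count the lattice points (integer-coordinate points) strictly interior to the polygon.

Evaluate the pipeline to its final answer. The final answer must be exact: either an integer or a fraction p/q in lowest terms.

Part I: cross terms: (-17*33 - 18*-26)=-93, (18*40 - 14*33)=258, (14*-26 - -17*40)=316; twice the area = |481| = 481; area = 481/2; answer 481/2
Part II: A1 = 481/2; threaded value p + q = 483; d = 7954; 7954 = 2 * 41 * 97; number of divisors = (1+1) * (1+1) * (1+1) = 8; answer 8
Part III: A2 = 8; w = -23; cross terms: (-33*-40 - -26*-37)=358, (-26*-31 - -23*-40)=-114, (-23*-26 - 8*-31)=846, (8*13 - -1*-26)=78, (-1*-37 - -33*13)=466; twice the area = |1634| = 1634; area = 817; boundary points = 1 + 3 + 1 + 3 + 2 = 10; strictly interior points = area - boundary/2 + 1 = 813; answer 813

813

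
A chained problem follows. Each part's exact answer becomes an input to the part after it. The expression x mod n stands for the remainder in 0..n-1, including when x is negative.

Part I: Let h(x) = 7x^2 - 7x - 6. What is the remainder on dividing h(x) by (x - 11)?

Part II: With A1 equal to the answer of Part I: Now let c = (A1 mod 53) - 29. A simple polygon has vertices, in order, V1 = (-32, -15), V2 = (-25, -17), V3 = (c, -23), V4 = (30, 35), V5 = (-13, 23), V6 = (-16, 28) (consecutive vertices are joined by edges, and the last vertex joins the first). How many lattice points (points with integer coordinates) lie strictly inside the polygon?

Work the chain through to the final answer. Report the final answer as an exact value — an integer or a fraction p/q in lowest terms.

Part I: remainder = value at the root: 7*(11)^2 - 7*(11)^1 - 6 = (847) + (-77) + (-6) = 764; answer 764
Part II: A1 = 764; c = -7; cross terms: (-32*-17 - -25*-15)=169, (-25*-23 - -7*-17)=456, (-7*35 - 30*-23)=445, (30*23 - -13*35)=1145, (-13*28 - -16*23)=4, (-16*-15 - -32*28)=1136; twice the area = |3355| = 3355; area = 3355/2; boundary points = 1 + 6 + 1 + 1 + 1 + 1 = 11; strictly interior points = area - boundary/2 + 1 = 1673; answer 1673

1673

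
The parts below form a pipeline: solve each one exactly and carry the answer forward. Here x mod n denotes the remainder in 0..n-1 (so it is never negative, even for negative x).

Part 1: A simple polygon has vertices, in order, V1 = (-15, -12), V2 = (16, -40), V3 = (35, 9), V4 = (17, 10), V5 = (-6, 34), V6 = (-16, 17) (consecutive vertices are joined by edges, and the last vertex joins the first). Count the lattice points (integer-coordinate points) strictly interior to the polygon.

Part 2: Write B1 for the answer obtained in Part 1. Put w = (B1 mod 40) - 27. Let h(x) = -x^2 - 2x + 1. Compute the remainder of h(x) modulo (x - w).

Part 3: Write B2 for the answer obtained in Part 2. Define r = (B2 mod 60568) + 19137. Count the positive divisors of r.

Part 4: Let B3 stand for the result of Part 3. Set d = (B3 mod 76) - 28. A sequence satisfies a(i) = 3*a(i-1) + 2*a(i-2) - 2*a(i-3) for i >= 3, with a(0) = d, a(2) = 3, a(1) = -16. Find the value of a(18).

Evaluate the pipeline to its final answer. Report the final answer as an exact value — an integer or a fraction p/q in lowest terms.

Part 1: cross terms: (-15*-40 - 16*-12)=792, (16*9 - 35*-40)=1544, (35*10 - 17*9)=197, (17*34 - -6*10)=638, (-6*17 - -16*34)=442, (-16*-12 - -15*17)=447; twice the area = |4060| = 4060; area = 2030; boundary points = 1 + 1 + 1 + 1 + 1 + 1 = 6; strictly interior points = area - boundary/2 + 1 = 2028; answer 2028
Part 2: B1 = 2028; w = 1; remainder = value at the root: -1*(1)^2 - 2*(1)^1 + 1 = (-1) + (-2) + (1) = -2; answer -2
Part 3: B2 = -2; r = 79703; 79703 = 13 * 6131; number of divisors = (1+1) * (1+1) = 4; answer 4
Part 4: B3 = 4; d = -24; a(3) = 3*(3) + 2*(-16) - 2*(-24) = 25; iterating: a(3)=25, a(4)=113, a(5)=383, a(6)=1325, a(7)=4515, a(8)=15429, a(9)=52667, a(10)=179829, a(11)=613963, a(12)=2096213, a(13)=7156907, a(14)=24435221, a(15)=83427051, a(16)=284837781, a(17)=972497003, a(18)=3320312469; answer 3320312469

3320312469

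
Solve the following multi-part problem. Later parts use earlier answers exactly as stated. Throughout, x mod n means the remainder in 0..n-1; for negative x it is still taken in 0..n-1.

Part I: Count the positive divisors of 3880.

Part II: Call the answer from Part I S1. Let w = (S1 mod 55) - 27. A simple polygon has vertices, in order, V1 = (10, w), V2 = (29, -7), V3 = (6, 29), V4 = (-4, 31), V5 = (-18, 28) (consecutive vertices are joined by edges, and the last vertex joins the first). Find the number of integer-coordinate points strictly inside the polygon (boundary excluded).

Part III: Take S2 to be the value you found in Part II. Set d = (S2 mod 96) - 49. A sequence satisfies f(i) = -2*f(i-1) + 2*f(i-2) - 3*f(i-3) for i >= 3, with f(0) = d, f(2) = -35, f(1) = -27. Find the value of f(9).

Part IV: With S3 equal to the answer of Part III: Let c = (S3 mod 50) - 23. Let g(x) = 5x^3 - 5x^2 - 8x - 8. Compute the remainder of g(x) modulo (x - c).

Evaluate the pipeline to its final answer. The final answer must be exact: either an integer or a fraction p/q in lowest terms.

Part I: 3880 = 2^3 * 5 * 97; number of divisors = (3+1) * (1+1) * (1+1) = 16; answer 16
Part II: S1 = 16; w = -11; cross terms: (10*-7 - 29*-11)=249, (29*29 - 6*-7)=883, (6*31 - -4*29)=302, (-4*28 - -18*31)=446, (-18*-11 - 10*28)=-82; twice the area = |1798| = 1798; area = 899; boundary points = 1 + 1 + 2 + 1 + 1 = 6; strictly interior points = area - boundary/2 + 1 = 897; answer 897
Part III: S2 = 897; d = -16; f(3) = -2*(-35) + 2*(-27) - 3*(-16) = 64; iterating: f(3)=64, f(4)=-117, f(5)=467, f(6)=-1360, f(7)=4005, f(8)=-12131, f(9)=36352; answer 36352
Part IV: S3 = 36352; c = -21; remainder = value at the root: 5*(-21)^3 - 5*(-21)^2 - 8*(-21)^1 - 8 = (-46305) + (-2205) + (168) + (-8) = -48350; answer -48350

-48350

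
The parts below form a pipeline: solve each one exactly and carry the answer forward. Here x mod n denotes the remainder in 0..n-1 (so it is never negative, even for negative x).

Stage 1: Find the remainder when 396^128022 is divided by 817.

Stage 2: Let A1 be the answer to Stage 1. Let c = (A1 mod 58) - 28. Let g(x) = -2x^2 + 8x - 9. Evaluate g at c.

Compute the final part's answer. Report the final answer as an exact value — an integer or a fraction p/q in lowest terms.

Stage 1: squarings mod 817: 396^1=396, 396^2=769, 396^4=670, 396^8=367, 396^16=701, 396^32=384, 396^64=396, 396^128=769, 396^256=670, 396^512=367, 396^1024=701, 396^2048=384, 396^4096=396, 396^8192=769, 396^16384=670, 396^32768=367, 396^65536=701; 396^128022 = 396^2 * 396^4 * 396^16 * 396^1024 * 396^4096 * 396^8192 * 396^16384 * 396^32768 * 396^65536 = 520 (mod 817); answer 520
Stage 2: A1 = 520; c = 28; -2*(28)^2 + 8*(28)^1 - 9 = (-1568) + (224) + (-9) = -1353; answer -1353

-1353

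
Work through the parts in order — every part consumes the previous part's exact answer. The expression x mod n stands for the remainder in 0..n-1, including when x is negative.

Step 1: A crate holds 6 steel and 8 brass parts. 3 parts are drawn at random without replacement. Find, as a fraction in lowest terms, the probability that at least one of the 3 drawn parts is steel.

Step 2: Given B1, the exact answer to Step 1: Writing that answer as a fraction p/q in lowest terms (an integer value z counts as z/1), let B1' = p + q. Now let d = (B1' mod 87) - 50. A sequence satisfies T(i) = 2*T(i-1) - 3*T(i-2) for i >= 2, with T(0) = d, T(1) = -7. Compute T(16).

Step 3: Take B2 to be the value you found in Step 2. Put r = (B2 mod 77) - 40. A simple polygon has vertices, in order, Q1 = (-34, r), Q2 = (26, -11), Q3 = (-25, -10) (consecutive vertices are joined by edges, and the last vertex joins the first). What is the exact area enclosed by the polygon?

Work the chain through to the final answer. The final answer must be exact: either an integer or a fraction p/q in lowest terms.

Step 1: total draws C(14,3) = 364; complement C(8,3) = 56; favorable 364 - 56 = 308; P = 11/13; answer 11/13
Step 2: B1 = 11/13; threaded value p + q = 24; d = -26; T(2) = 2*(-7) - 3*(-26) = 64; iterating: T(2)=64, T(3)=149, T(4)=106, T(5)=-235, T(6)=-788, T(7)=-871, T(8)=622, T(9)=3857, T(10)=5848, T(11)=125, T(12)=-17294, T(13)=-34963, T(14)=-18044, T(15)=68801, T(16)=191734; answer 191734
Step 3: B2 = 191734; r = -36; cross terms: (-34*-11 - 26*-36)=1310, (26*-10 - -25*-11)=-535, (-25*-36 - -34*-10)=560; twice the area = |1335| = 1335; area = 1335/2; answer 1335/2

1335/2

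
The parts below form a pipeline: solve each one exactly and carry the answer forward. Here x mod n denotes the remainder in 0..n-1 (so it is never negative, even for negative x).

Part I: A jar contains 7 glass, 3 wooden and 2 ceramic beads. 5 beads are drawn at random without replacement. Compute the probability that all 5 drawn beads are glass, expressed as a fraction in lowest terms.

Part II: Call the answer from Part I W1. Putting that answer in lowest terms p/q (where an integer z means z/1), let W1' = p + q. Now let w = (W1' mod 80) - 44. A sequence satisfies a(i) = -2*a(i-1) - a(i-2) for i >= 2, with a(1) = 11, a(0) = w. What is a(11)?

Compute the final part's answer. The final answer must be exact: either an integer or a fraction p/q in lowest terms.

Part I: total draws C(12,5) = 792; favorable C(7,5) = 21; P = 7/264; answer 7/264
Part II: W1 = 7/264; threaded value p + q = 271; w = -13; a(2) = -2*(11) - 1*(-13) = -9; iterating: a(2)=-9, a(3)=7, a(4)=-5, a(5)=3, a(6)=-1, a(7)=-1, a(8)=3, a(9)=-5, a(10)=7, a(11)=-9; answer -9

-9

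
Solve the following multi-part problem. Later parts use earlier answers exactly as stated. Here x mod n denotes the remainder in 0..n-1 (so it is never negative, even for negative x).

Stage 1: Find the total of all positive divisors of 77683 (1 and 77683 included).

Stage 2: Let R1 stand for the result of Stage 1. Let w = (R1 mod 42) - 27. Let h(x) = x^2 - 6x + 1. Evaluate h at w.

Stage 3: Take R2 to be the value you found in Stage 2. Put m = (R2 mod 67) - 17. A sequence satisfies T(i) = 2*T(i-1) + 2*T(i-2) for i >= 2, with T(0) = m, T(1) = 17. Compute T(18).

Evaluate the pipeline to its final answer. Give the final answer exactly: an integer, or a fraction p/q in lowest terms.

Stage 1: 77683 = 131 * 593; sigma = (1 + 131) * (1 + 593) = 132 * 594 = 78408; answer 78408
Stage 2: R1 = 78408; w = 9; 1*(9)^2 - 6*(9)^1 + 1 = (81) + (-54) + (1) = 28; answer 28
Stage 3: R2 = 28; m = 11; T(2) = 2*(17) + 2*(11) = 56; iterating: T(2)=56, T(3)=146, T(4)=404, T(5)=1100, T(6)=3008, T(7)=8216, T(8)=22448, T(9)=61328, T(10)=167552, T(11)=457760, T(12)=1250624, T(13)=3416768, T(14)=9334784, T(15)=25503104, T(16)=69675776, T(17)=190357760, T(18)=520067072; answer 520067072

520067072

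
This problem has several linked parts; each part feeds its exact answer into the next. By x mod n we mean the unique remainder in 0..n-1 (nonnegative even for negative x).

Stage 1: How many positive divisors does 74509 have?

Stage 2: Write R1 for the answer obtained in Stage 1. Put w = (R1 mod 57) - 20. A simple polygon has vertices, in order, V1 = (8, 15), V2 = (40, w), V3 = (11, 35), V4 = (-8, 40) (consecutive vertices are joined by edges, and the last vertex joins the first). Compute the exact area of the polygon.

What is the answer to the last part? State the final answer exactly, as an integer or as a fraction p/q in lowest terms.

567

Stage 1: 74509 is prime, so its only divisors are 1 and 74509; count = 2; answer 2
Stage 2: R1 = 2; w = -18; cross terms: (8*-18 - 40*15)=-744, (40*35 - 11*-18)=1598, (11*40 - -8*35)=720, (-8*15 - 8*40)=-440; twice the area = |1134| = 1134; area = 567; answer 567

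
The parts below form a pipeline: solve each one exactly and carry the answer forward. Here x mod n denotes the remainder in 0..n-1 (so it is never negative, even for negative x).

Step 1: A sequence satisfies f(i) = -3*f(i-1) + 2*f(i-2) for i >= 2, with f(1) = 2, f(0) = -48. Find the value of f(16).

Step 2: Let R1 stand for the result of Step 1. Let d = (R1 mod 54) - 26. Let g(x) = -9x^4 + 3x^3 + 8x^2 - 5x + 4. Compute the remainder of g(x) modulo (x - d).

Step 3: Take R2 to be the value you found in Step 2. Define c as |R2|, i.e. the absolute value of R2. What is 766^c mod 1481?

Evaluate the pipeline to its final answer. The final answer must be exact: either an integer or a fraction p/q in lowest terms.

882

Step 1: f(2) = -3*(2) + 2*(-48) = -102; iterating: f(2)=-102, f(3)=310, f(4)=-1134, f(5)=4022, f(6)=-14334, f(7)=51046, f(8)=-181806, f(9)=647510, f(10)=-2306142, f(11)=8213446, f(12)=-29252622, f(13)=104184758, f(14)=-371059518, f(15)=1321548070, f(16)=-4706763246; answer -4706763246
Step 2: R1 = -4706763246; d = 10; remainder = value at the root: -9*(10)^4 + 3*(10)^3 + 8*(10)^2 - 5*(10)^1 + 4 = (-90000) + (3000) + (800) + (-50) + (4) = -86246; answer -86246
Step 3: R2 = -86246; c = 86246; squarings mod 1481: 766^1=766, 766^2=280, 766^4=1388, 766^8=1244, 766^16=1372, 766^32=33, 766^64=1089, 766^128=1121, 766^256=753, 766^512=1267, 766^1024=1366, 766^2048=1377, 766^4096=449, 766^8192=185, 766^16384=162, 766^32768=1067, 766^65536=1081; 766^86246 = 766^2 * 766^4 * 766^32 * 766^64 * 766^128 * 766^4096 * 766^16384 * 766^65536 = 882 (mod 1481); answer 882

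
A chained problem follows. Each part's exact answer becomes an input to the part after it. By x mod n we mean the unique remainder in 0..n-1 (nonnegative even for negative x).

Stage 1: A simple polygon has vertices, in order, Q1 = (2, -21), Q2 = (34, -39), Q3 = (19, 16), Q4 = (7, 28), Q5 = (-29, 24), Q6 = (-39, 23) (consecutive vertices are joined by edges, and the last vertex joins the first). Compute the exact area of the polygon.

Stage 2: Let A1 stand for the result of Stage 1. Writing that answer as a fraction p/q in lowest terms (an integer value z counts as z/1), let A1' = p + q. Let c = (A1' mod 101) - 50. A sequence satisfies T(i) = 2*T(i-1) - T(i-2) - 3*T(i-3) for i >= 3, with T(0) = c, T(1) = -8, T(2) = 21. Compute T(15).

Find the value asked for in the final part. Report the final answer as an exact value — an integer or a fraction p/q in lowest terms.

13760

Stage 1: cross terms: (2*-39 - 34*-21)=636, (34*16 - 19*-39)=1285, (19*28 - 7*16)=420, (7*24 - -29*28)=980, (-29*23 - -39*24)=269, (-39*-21 - 2*23)=773; twice the area = |4363| = 4363; area = 4363/2; answer 4363/2
Stage 2: A1 = 4363/2; threaded value p + q = 4365; c = -28; T(3) = 2*(21) - 1*(-8) - 3*(-28) = 134; iterating: T(3)=134, T(4)=271, T(5)=345, T(6)=17, T(7)=-1124, T(8)=-3300, T(9)=-5527, T(10)=-4382, T(11)=6663, T(12)=34289, T(13)=75061, T(14)=95844, T(15)=13760; answer 13760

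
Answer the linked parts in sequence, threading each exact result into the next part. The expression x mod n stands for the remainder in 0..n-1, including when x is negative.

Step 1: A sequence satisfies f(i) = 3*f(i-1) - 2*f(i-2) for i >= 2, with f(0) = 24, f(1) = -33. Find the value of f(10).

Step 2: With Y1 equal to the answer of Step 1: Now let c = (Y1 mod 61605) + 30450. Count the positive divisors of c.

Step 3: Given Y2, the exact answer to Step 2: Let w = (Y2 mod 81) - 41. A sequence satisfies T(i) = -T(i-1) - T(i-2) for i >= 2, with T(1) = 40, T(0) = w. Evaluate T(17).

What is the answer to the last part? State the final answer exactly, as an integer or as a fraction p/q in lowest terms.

-47

Step 1: f(2) = 3*(-33) - 2*(24) = -147; iterating: f(2)=-147, f(3)=-375, f(4)=-831, f(5)=-1743, f(6)=-3567, f(7)=-7215, f(8)=-14511, f(9)=-29103, f(10)=-58287; answer -58287
Step 2: Y1 = -58287; c = 33768; 33768 = 2^3 * 3^2 * 7 * 67; number of divisors = (3+1) * (2+1) * (1+1) * (1+1) = 48; answer 48
Step 3: Y2 = 48; w = 7; T(2) = -1*(40) - 1*(7) = -47; iterating: T(2)=-47, T(3)=7, T(4)=40, T(5)=-47, T(6)=7, T(7)=40, T(8)=-47, T(9)=7, T(10)=40, T(11)=-47, T(12)=7, T(13)=40, T(14)=-47, T(15)=7, T(16)=40, T(17)=-47; answer -47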